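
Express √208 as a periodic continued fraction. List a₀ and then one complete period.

[14; 2, 2, 1, 2, 2, 28]

a₀ = ⌊√208⌋ = 14.
With m₀=0, d₀=1 and mₖ₊₁ = dₖaₖ − mₖ, dₖ₊₁ = (n − mₖ₊₁²)/dₖ, aₖ₊₁ = ⌊(a₀+mₖ₊₁)/dₖ₊₁⌋:
  k=1: m=14, d=12, a=2
  k=2: m=10, d=9, a=2
  k=3: m=8, d=16, a=1
  k=4: m=8, d=9, a=2
  k=5: m=10, d=12, a=2
  k=6: m=14, d=1, a=28
d=1 and a=2a₀=28 at k=6, so the next step gives (m, d) = (14, 12) again — its k=1 value — and the period has length 6.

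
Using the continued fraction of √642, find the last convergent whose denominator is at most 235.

5777/228

√642 = [25; 2, 1, 24, 1, 2, 50, …] (period length 6).
Convergents:
  p_0/q_0 = 25/1
  p_1/q_1 = 51/2
  p_2/q_2 = 76/3
  p_3/q_3 = 1875/74
  p_4/q_4 = 1951/77
  p_5/q_5 = 5777/228
  p_6/q_6 = 290801/11477
q_5 = 228 ≤ 235 < 11477 = q_6, so the answer is 5777/228.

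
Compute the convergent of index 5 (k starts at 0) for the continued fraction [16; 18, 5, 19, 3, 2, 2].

199258/12411

Using pₖ = aₖpₖ₋₁ + pₖ₋₂, qₖ = aₖqₖ₋₁ + qₖ₋₂ (with p₋₁=1, p₋₂=0, q₋₁=0, q₋₂=1):
  k=0: a=16, p=16, q=1
  k=1: a=18, p=289, q=18
  k=2: a=5, p=1461, q=91
  k=3: a=19, p=28048, q=1747
  k=4: a=3, p=85605, q=5332
  k=5: a=2, p=199258, q=12411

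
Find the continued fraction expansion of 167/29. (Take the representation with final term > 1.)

167 = 5*29 + 22
29 = 1*22 + 7
22 = 3*7 + 1
7 = 7*1 + 0  (stop)
So 167/29 = [5; 1, 3, 7].

[5; 1, 3, 7]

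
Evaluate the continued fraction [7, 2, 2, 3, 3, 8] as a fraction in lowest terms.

3446/465

Using pₖ = aₖpₖ₋₁ + pₖ₋₂ and qₖ = aₖqₖ₋₁ + qₖ₋₂:
  k=0: a=7, p=7, q=1
  k=1: a=2, p=15, q=2
  k=2: a=2, p=37, q=5
  k=3: a=3, p=126, q=17
  k=4: a=3, p=415, q=56
  k=5: a=8, p=3446, q=465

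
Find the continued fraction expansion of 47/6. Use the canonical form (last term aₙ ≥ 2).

[7; 1, 5]

47 = 7×6 + 5
6 = 1×5 + 1
5 = 5×1 + 0  (stop)
So 47/6 = [7; 1, 5].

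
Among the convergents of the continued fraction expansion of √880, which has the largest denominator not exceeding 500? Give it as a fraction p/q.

10531/355

√880 = [29; 1, 1, 1, 58, …] (period length 4).
Convergents:
  p_0/q_0 = 29/1
  p_1/q_1 = 30/1
  p_2/q_2 = 59/2
  p_3/q_3 = 89/3
  p_4/q_4 = 5221/176
  p_5/q_5 = 5310/179
  p_6/q_6 = 10531/355
  p_7/q_7 = 15841/534
q_6 = 355 ≤ 500 < 534 = q_7, so the answer is 10531/355.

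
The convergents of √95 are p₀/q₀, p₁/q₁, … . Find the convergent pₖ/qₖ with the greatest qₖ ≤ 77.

731/75

√95 = [9; 1, 2, 1, 18, …] (period length 4).
Convergents:
  p_0/q_0 = 9/1
  p_1/q_1 = 10/1
  p_2/q_2 = 29/3
  p_3/q_3 = 39/4
  p_4/q_4 = 731/75
  p_5/q_5 = 770/79
q_4 = 75 ≤ 77 < 79 = q_5, so the answer is 731/75.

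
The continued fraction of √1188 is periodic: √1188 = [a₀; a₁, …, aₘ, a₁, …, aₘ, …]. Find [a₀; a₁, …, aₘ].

a₀ = ⌊√1188⌋ = 34.
With m₀=0, d₀=1 and mₖ₊₁ = dₖaₖ − mₖ, dₖ₊₁ = (n − mₖ₊₁²)/dₖ, aₖ₊₁ = ⌊(a₀+mₖ₊₁)/dₖ₊₁⌋:
  k=1: m=34, d=32, a=2
  k=2: m=30, d=9, a=7
  k=3: m=33, d=11, a=6
  k=4: m=33, d=9, a=7
  k=5: m=30, d=32, a=2
  k=6: m=34, d=1, a=68
d=1 and a=2a₀=68 at k=6, so the next step gives (m, d) = (34, 32) again — its k=1 value — and the period has length 6.

[34; 2, 7, 6, 7, 2, 68]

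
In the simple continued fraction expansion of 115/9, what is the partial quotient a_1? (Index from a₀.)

1

115 = 12·9 + 7   →  a_0 = 12
9 = 1·7 + 2   →  a_1 = 1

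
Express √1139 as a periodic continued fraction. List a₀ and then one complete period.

a₀ = ⌊√1139⌋ = 33.
With m₀=0, d₀=1 and mₖ₊₁ = dₖaₖ − mₖ, dₖ₊₁ = (n − mₖ₊₁²)/dₖ, aₖ₊₁ = ⌊(a₀+mₖ₊₁)/dₖ₊₁⌋:
  k=1: m=33, d=50, a=1
  k=2: m=17, d=17, a=2
  k=3: m=17, d=50, a=1
  k=4: m=33, d=1, a=66
d=1 and a=2a₀=66 at k=4, so the next step gives (m, d) = (33, 50) again — its k=1 value — and the period has length 4.

[33; 1, 2, 1, 66]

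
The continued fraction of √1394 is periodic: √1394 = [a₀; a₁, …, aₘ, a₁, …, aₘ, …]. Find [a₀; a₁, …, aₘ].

a₀ = ⌊√1394⌋ = 37.
With m₀=0, d₀=1 and mₖ₊₁ = dₖaₖ − mₖ, dₖ₊₁ = (n − mₖ₊₁²)/dₖ, aₖ₊₁ = ⌊(a₀+mₖ₊₁)/dₖ₊₁⌋:
  k=1: m=37, d=25, a=2
  k=2: m=13, d=49, a=1
  k=3: m=36, d=2, a=36
  k=4: m=36, d=49, a=1
  k=5: m=13, d=25, a=2
  k=6: m=37, d=1, a=74
d=1 and a=2a₀=74 at k=6, so the next step gives (m, d) = (37, 25) again — its k=1 value — and the period has length 6.

[37; 2, 1, 36, 1, 2, 74]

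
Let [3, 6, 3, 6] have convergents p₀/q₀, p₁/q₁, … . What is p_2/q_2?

60/19

Using pₖ = aₖpₖ₋₁ + pₖ₋₂, qₖ = aₖqₖ₋₁ + qₖ₋₂ (with p₋₁=1, p₋₂=0, q₋₁=0, q₋₂=1):
  k=0: a=3, p=3, q=1
  k=1: a=6, p=19, q=6
  k=2: a=3, p=60, q=19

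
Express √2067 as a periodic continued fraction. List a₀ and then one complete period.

[45; 2, 6, 2, 90]

a₀ = ⌊√2067⌋ = 45.
With m₀=0, d₀=1 and mₖ₊₁ = dₖaₖ − mₖ, dₖ₊₁ = (n − mₖ₊₁²)/dₖ, aₖ₊₁ = ⌊(a₀+mₖ₊₁)/dₖ₊₁⌋:
  k=1: m=45, d=42, a=2
  k=2: m=39, d=13, a=6
  k=3: m=39, d=42, a=2
  k=4: m=45, d=1, a=90
d=1 and a=2a₀=90 at k=4, so the next step gives (m, d) = (45, 42) again — its k=1 value — and the period has length 4.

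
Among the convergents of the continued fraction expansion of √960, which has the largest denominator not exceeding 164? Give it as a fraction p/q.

√960 = [30; 1, 60, …] (period length 2).
Convergents:
  p_0/q_0 = 30/1
  p_1/q_1 = 31/1
  p_2/q_2 = 1890/61
  p_3/q_3 = 1921/62
  p_4/q_4 = 117150/3781
q_3 = 62 ≤ 164 < 3781 = q_4, so the answer is 1921/62.

1921/62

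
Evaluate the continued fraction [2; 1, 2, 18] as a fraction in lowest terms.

147/55

Using pₖ = aₖpₖ₋₁ + pₖ₋₂ and qₖ = aₖqₖ₋₁ + qₖ₋₂:
  k=0: a=2, p=2, q=1
  k=1: a=1, p=3, q=1
  k=2: a=2, p=8, q=3
  k=3: a=18, p=147, q=55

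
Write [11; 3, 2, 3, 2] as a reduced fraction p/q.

Fold from the inside: start with 2/1.
  3 + 1/2 = 7/2
  2 + 2/7 = 16/7
  3 + 7/16 = 55/16
  11 + 16/55 = 621/55

621/55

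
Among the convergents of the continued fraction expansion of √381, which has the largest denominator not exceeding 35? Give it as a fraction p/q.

527/27

√381 = [19; 1, 1, 12, 1, 1, 38, …] (period length 6).
Convergents:
  p_0/q_0 = 19/1
  p_1/q_1 = 20/1
  p_2/q_2 = 39/2
  p_3/q_3 = 488/25
  p_4/q_4 = 527/27
  p_5/q_5 = 1015/52
q_4 = 27 ≤ 35 < 52 = q_5, so the answer is 527/27.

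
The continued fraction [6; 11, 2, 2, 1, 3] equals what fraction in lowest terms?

1808/297

Fold from the inside: start with 3/1.
  1 + 1/3 = 4/3
  2 + 3/4 = 11/4
  2 + 4/11 = 26/11
  11 + 11/26 = 297/26
  6 + 26/297 = 1808/297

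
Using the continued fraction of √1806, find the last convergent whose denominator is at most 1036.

√1806 = [42; 2, 84, …] (period length 2).
Convergents:
  p_0/q_0 = 42/1
  p_1/q_1 = 85/2
  p_2/q_2 = 7182/169
  p_3/q_3 = 14449/340
  p_4/q_4 = 1220898/28729
q_3 = 340 ≤ 1036 < 28729 = q_4, so the answer is 14449/340.

14449/340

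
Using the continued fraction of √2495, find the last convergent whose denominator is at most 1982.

98851/1979

√2495 = [49; 1, 18, 1, 98, …] (period length 4).
Convergents:
  p_0/q_0 = 49/1
  p_1/q_1 = 50/1
  p_2/q_2 = 949/19
  p_3/q_3 = 999/20
  p_4/q_4 = 98851/1979
  p_5/q_5 = 99850/1999
q_4 = 1979 ≤ 1982 < 1999 = q_5, so the answer is 98851/1979.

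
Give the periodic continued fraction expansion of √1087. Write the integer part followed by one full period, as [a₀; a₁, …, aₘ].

[32; 1, 31, 1, 64]

a₀ = ⌊√1087⌋ = 32.
With m₀=0, d₀=1 and mₖ₊₁ = dₖaₖ − mₖ, dₖ₊₁ = (n − mₖ₊₁²)/dₖ, aₖ₊₁ = ⌊(a₀+mₖ₊₁)/dₖ₊₁⌋:
  k=1: m=32, d=63, a=1
  k=2: m=31, d=2, a=31
  k=3: m=31, d=63, a=1
  k=4: m=32, d=1, a=64
d=1 and a=2a₀=64 at k=4, so the next step gives (m, d) = (32, 63) again — its k=1 value — and the period has length 4.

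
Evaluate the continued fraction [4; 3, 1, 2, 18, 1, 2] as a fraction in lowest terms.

2683/628

Fold from the inside: start with 2/1.
  1 + 1/2 = 3/2
  18 + 2/3 = 56/3
  2 + 3/56 = 115/56
  1 + 56/115 = 171/115
  3 + 115/171 = 628/171
  4 + 171/628 = 2683/628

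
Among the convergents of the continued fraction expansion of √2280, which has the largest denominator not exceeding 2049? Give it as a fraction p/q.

√2280 = [47; 1, 2, 1, 94, …] (period length 4).
Convergents:
  p_0/q_0 = 47/1
  p_1/q_1 = 48/1
  p_2/q_2 = 143/3
  p_3/q_3 = 191/4
  p_4/q_4 = 18097/379
  p_5/q_5 = 18288/383
  p_6/q_6 = 54673/1145
  p_7/q_7 = 72961/1528
  p_8/q_8 = 6913007/144777
q_7 = 1528 ≤ 2049 < 144777 = q_8, so the answer is 72961/1528.

72961/1528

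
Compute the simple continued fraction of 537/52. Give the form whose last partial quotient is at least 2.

537 = 10×52 + 17
52 = 3×17 + 1
17 = 17×1 + 0  (stop)
So 537/52 = [10; 3, 17].

[10; 3, 17]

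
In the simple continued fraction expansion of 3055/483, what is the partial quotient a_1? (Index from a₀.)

3055 = 6·483 + 157   →  a_0 = 6
483 = 3·157 + 12   →  a_1 = 3

3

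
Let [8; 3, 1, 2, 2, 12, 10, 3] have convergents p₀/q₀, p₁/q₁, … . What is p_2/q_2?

33/4

Using pₖ = aₖpₖ₋₁ + pₖ₋₂, qₖ = aₖqₖ₋₁ + qₖ₋₂ (with p₋₁=1, p₋₂=0, q₋₁=0, q₋₂=1):
  k=0: a=8, p=8, q=1
  k=1: a=3, p=25, q=3
  k=2: a=1, p=33, q=4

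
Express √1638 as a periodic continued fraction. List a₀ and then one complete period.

[40; 2, 8, 2, 80]

a₀ = ⌊√1638⌋ = 40.
With m₀=0, d₀=1 and mₖ₊₁ = dₖaₖ − mₖ, dₖ₊₁ = (n − mₖ₊₁²)/dₖ, aₖ₊₁ = ⌊(a₀+mₖ₊₁)/dₖ₊₁⌋:
  k=1: m=40, d=38, a=2
  k=2: m=36, d=9, a=8
  k=3: m=36, d=38, a=2
  k=4: m=40, d=1, a=80
d=1 and a=2a₀=80 at k=4, so the next step gives (m, d) = (40, 38) again — its k=1 value — and the period has length 4.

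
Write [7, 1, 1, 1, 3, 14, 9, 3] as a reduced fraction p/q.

33824/4429

Fold from the inside: start with 3/1.
  9 + 1/3 = 28/3
  14 + 3/28 = 395/28
  3 + 28/395 = 1213/395
  1 + 395/1213 = 1608/1213
  1 + 1213/1608 = 2821/1608
  1 + 1608/2821 = 4429/2821
  7 + 2821/4429 = 33824/4429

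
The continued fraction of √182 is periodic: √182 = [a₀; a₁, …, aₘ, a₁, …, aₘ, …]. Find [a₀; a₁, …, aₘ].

[13; 2, 26]

a₀ = ⌊√182⌋ = 13.
With m₀=0, d₀=1 and mₖ₊₁ = dₖaₖ − mₖ, dₖ₊₁ = (n − mₖ₊₁²)/dₖ, aₖ₊₁ = ⌊(a₀+mₖ₊₁)/dₖ₊₁⌋:
  k=1: m=13, d=13, a=2
  k=2: m=13, d=1, a=26
d=1 and a=2a₀=26 at k=2, so the next step gives (m, d) = (13, 13) again — its k=1 value — and the period has length 2.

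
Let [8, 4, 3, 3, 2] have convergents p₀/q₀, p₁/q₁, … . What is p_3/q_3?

354/43

Using pₖ = aₖpₖ₋₁ + pₖ₋₂, qₖ = aₖqₖ₋₁ + qₖ₋₂ (with p₋₁=1, p₋₂=0, q₋₁=0, q₋₂=1):
  k=0: a=8, p=8, q=1
  k=1: a=4, p=33, q=4
  k=2: a=3, p=107, q=13
  k=3: a=3, p=354, q=43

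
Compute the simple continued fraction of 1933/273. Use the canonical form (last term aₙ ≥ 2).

1933 = 7*273 + 22
273 = 12*22 + 9
22 = 2*9 + 4
9 = 2*4 + 1
4 = 4*1 + 0  (stop)
So 1933/273 = [7; 12, 2, 2, 4].

[7; 12, 2, 2, 4]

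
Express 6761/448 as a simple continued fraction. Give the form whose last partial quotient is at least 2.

[15; 10, 1, 12, 1, 2]

6761 = 15·448 + 41
448 = 10·41 + 38
41 = 1·38 + 3
38 = 12·3 + 2
3 = 1·2 + 1
2 = 2·1 + 0  (stop)
So 6761/448 = [15; 10, 1, 12, 1, 2].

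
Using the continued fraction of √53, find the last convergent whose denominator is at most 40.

182/25

√53 = [7; 3, 1, 1, 3, 14, …] (period length 5).
Convergents:
  p_0/q_0 = 7/1
  p_1/q_1 = 22/3
  p_2/q_2 = 29/4
  p_3/q_3 = 51/7
  p_4/q_4 = 182/25
  p_5/q_5 = 2599/357
q_4 = 25 ≤ 40 < 357 = q_5, so the answer is 182/25.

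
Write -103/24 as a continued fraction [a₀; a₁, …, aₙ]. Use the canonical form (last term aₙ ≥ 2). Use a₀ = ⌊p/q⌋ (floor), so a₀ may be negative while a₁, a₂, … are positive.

-103 = -5*24 + 17
24 = 1*17 + 7
17 = 2*7 + 3
7 = 2*3 + 1
3 = 3*1 + 0  (stop)
So -103/24 = [-5; 1, 2, 2, 3].

[-5; 1, 2, 2, 3]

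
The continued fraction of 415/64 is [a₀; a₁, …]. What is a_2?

15

415 = 6·64 + 31   →  a_0 = 6
64 = 2·31 + 2   →  a_1 = 2
31 = 15·2 + 1   →  a_2 = 15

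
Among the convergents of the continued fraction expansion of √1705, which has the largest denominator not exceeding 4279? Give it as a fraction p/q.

81551/1975

√1705 = [41; 3, 2, 3, 82, …] (period length 4).
Convergents:
  p_0/q_0 = 41/1
  p_1/q_1 = 124/3
  p_2/q_2 = 289/7
  p_3/q_3 = 991/24
  p_4/q_4 = 81551/1975
  p_5/q_5 = 245644/5949
q_4 = 1975 ≤ 4279 < 5949 = q_5, so the answer is 81551/1975.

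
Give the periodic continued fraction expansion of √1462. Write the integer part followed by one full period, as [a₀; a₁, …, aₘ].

[38; 4, 4, 4, 76]

a₀ = ⌊√1462⌋ = 38.
With m₀=0, d₀=1 and mₖ₊₁ = dₖaₖ − mₖ, dₖ₊₁ = (n − mₖ₊₁²)/dₖ, aₖ₊₁ = ⌊(a₀+mₖ₊₁)/dₖ₊₁⌋:
  k=1: m=38, d=18, a=4
  k=2: m=34, d=17, a=4
  k=3: m=34, d=18, a=4
  k=4: m=38, d=1, a=76
d=1 and a=2a₀=76 at k=4, so the next step gives (m, d) = (38, 18) again — its k=1 value — and the period has length 4.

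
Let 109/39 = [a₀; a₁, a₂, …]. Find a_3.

1

109 = 2·39 + 31   →  a_0 = 2
39 = 1·31 + 8   →  a_1 = 1
31 = 3·8 + 7   →  a_2 = 3
8 = 1·7 + 1   →  a_3 = 1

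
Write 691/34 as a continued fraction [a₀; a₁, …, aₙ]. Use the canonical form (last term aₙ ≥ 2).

691 = 20×34 + 11
34 = 3×11 + 1
11 = 11×1 + 0  (stop)
So 691/34 = [20; 3, 11].

[20; 3, 11]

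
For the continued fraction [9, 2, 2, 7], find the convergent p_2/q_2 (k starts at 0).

47/5

Using pₖ = aₖpₖ₋₁ + pₖ₋₂, qₖ = aₖqₖ₋₁ + qₖ₋₂ (with p₋₁=1, p₋₂=0, q₋₁=0, q₋₂=1):
  k=0: a=9, p=9, q=1
  k=1: a=2, p=19, q=2
  k=2: a=2, p=47, q=5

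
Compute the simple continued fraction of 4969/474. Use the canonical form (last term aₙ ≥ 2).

[10; 2, 14, 3, 5]

4969 = 10×474 + 229
474 = 2×229 + 16
229 = 14×16 + 5
16 = 3×5 + 1
5 = 5×1 + 0  (stop)
So 4969/474 = [10; 2, 14, 3, 5].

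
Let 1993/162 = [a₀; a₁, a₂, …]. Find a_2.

1993 = 12·162 + 49   →  a_0 = 12
162 = 3·49 + 15   →  a_1 = 3
49 = 3·15 + 4   →  a_2 = 3

3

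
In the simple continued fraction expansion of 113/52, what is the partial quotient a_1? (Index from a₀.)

5

113 = 2·52 + 9   →  a_0 = 2
52 = 5·9 + 7   →  a_1 = 5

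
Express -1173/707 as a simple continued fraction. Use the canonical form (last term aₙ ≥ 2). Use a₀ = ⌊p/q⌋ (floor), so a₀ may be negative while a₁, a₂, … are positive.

[-2; 2, 1, 14, 16]

-1173 = -2·707 + 241
707 = 2·241 + 225
241 = 1·225 + 16
225 = 14·16 + 1
16 = 16·1 + 0  (stop)
So -1173/707 = [-2; 2, 1, 14, 16].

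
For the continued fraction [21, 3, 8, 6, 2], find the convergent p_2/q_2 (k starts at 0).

533/25

Using pₖ = aₖpₖ₋₁ + pₖ₋₂, qₖ = aₖqₖ₋₁ + qₖ₋₂ (with p₋₁=1, p₋₂=0, q₋₁=0, q₋₂=1):
  k=0: a=21, p=21, q=1
  k=1: a=3, p=64, q=3
  k=2: a=8, p=533, q=25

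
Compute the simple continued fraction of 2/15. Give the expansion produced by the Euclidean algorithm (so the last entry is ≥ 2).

2 = 0*15 + 2
15 = 7*2 + 1
2 = 2*1 + 0  (stop)
So 2/15 = [0; 7, 2].

[0; 7, 2]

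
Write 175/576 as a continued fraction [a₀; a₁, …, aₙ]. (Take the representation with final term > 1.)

[0; 3, 3, 2, 3, 7]

175 = 0*576 + 175
576 = 3*175 + 51
175 = 3*51 + 22
51 = 2*22 + 7
22 = 3*7 + 1
7 = 7*1 + 0  (stop)
So 175/576 = [0; 3, 3, 2, 3, 7].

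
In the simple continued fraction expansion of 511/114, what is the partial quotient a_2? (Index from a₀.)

13

511 = 4·114 + 55   →  a_0 = 4
114 = 2·55 + 4   →  a_1 = 2
55 = 13·4 + 3   →  a_2 = 13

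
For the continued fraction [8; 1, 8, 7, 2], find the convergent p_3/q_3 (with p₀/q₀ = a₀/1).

569/64

Using pₖ = aₖpₖ₋₁ + pₖ₋₂, qₖ = aₖqₖ₋₁ + qₖ₋₂ (with p₋₁=1, p₋₂=0, q₋₁=0, q₋₂=1):
  k=0: a=8, p=8, q=1
  k=1: a=1, p=9, q=1
  k=2: a=8, p=80, q=9
  k=3: a=7, p=569, q=64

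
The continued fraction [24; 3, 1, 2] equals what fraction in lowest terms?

Fold from the inside: start with 2/1.
  1 + 1/2 = 3/2
  3 + 2/3 = 11/3
  24 + 3/11 = 267/11

267/11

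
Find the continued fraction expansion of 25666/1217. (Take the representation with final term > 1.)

25666 = 21×1217 + 109
1217 = 11×109 + 18
109 = 6×18 + 1
18 = 18×1 + 0  (stop)
So 25666/1217 = [21; 11, 6, 18].

[21; 11, 6, 18]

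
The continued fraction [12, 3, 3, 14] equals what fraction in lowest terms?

Fold from the inside: start with 14/1.
  3 + 1/14 = 43/14
  3 + 14/43 = 143/43
  12 + 43/143 = 1759/143

1759/143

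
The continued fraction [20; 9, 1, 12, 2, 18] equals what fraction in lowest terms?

Using pₖ = aₖpₖ₋₁ + pₖ₋₂ and qₖ = aₖqₖ₋₁ + qₖ₋₂:
  k=0: a=20, p=20, q=1
  k=1: a=9, p=181, q=9
  k=2: a=1, p=201, q=10
  k=3: a=12, p=2593, q=129
  k=4: a=2, p=5387, q=268
  k=5: a=18, p=99559, q=4953

99559/4953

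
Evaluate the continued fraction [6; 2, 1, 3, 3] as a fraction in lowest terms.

Using pₖ = aₖpₖ₋₁ + pₖ₋₂ and qₖ = aₖqₖ₋₁ + qₖ₋₂:
  k=0: a=6, p=6, q=1
  k=1: a=2, p=13, q=2
  k=2: a=1, p=19, q=3
  k=3: a=3, p=70, q=11
  k=4: a=3, p=229, q=36

229/36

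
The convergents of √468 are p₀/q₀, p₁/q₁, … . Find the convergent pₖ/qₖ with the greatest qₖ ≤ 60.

649/30

√468 = [21; 1, 1, 1, 2, 1, 1, 1, 42, …] (period length 8).
Convergents:
  p_0/q_0 = 21/1
  p_1/q_1 = 22/1
  p_2/q_2 = 43/2
  p_3/q_3 = 65/3
  p_4/q_4 = 173/8
  p_5/q_5 = 238/11
  p_6/q_6 = 411/19
  p_7/q_7 = 649/30
  p_8/q_8 = 27669/1279
q_7 = 30 ≤ 60 < 1279 = q_8, so the answer is 649/30.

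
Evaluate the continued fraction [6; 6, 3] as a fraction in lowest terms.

Using pₖ = aₖpₖ₋₁ + pₖ₋₂ and qₖ = aₖqₖ₋₁ + qₖ₋₂:
  k=0: a=6, p=6, q=1
  k=1: a=6, p=37, q=6
  k=2: a=3, p=117, q=19

117/19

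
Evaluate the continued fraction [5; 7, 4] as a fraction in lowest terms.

149/29

Fold from the inside: start with 4/1.
  7 + 1/4 = 29/4
  5 + 4/29 = 149/29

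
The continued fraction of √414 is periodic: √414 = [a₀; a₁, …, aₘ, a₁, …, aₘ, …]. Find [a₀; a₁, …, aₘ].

[20; 2, 1, 7, 2, 7, 1, 2, 40]

a₀ = ⌊√414⌋ = 20.
With m₀=0, d₀=1 and mₖ₊₁ = dₖaₖ − mₖ, dₖ₊₁ = (n − mₖ₊₁²)/dₖ, aₖ₊₁ = ⌊(a₀+mₖ₊₁)/dₖ₊₁⌋:
  k=1: m=20, d=14, a=2
  k=2: m=8, d=25, a=1
  k=3: m=17, d=5, a=7
  k=4: m=18, d=18, a=2
  k=5: m=18, d=5, a=7
  k=6: m=17, d=25, a=1
  k=7: m=8, d=14, a=2
  k=8: m=20, d=1, a=40
d=1 and a=2a₀=40 at k=8, so the next step gives (m, d) = (20, 14) again — its k=1 value — and the period has length 8.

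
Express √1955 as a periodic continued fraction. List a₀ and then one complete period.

[44; 4, 1, 1, 1, 4, 88]

a₀ = ⌊√1955⌋ = 44.
With m₀=0, d₀=1 and mₖ₊₁ = dₖaₖ − mₖ, dₖ₊₁ = (n − mₖ₊₁²)/dₖ, aₖ₊₁ = ⌊(a₀+mₖ₊₁)/dₖ₊₁⌋:
  k=1: m=44, d=19, a=4
  k=2: m=32, d=49, a=1
  k=3: m=17, d=34, a=1
  k=4: m=17, d=49, a=1
  k=5: m=32, d=19, a=4
  k=6: m=44, d=1, a=88
d=1 and a=2a₀=88 at k=6, so the next step gives (m, d) = (44, 19) again — its k=1 value — and the period has length 6.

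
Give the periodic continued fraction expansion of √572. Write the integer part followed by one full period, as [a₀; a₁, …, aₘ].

a₀ = ⌊√572⌋ = 23.
With m₀=0, d₀=1 and mₖ₊₁ = dₖaₖ − mₖ, dₖ₊₁ = (n − mₖ₊₁²)/dₖ, aₖ₊₁ = ⌊(a₀+mₖ₊₁)/dₖ₊₁⌋:
  k=1: m=23, d=43, a=1
  k=2: m=20, d=4, a=10
  k=3: m=20, d=43, a=1
  k=4: m=23, d=1, a=46
d=1 and a=2a₀=46 at k=4, so the next step gives (m, d) = (23, 43) again — its k=1 value — and the period has length 4.

[23; 1, 10, 1, 46]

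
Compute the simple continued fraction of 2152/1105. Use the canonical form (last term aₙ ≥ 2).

[1; 1, 18, 19, 3]

2152 = 1·1105 + 1047
1105 = 1·1047 + 58
1047 = 18·58 + 3
58 = 19·3 + 1
3 = 3·1 + 0  (stop)
So 2152/1105 = [1; 1, 18, 19, 3].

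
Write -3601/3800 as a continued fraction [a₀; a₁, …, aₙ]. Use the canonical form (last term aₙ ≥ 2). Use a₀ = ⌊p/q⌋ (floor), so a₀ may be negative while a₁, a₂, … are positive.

-3601 = -1·3800 + 199
3800 = 19·199 + 19
199 = 10·19 + 9
19 = 2·9 + 1
9 = 9·1 + 0  (stop)
So -3601/3800 = [-1; 19, 10, 2, 9].

[-1; 19, 10, 2, 9]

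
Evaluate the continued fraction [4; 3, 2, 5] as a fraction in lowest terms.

163/38

Fold from the inside: start with 5/1.
  2 + 1/5 = 11/5
  3 + 5/11 = 38/11
  4 + 11/38 = 163/38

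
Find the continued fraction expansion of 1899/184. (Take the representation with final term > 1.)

1899 = 10·184 + 59
184 = 3·59 + 7
59 = 8·7 + 3
7 = 2·3 + 1
3 = 3·1 + 0  (stop)
So 1899/184 = [10; 3, 8, 2, 3].

[10; 3, 8, 2, 3]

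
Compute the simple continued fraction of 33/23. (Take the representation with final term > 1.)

[1; 2, 3, 3]

33 = 1×23 + 10
23 = 2×10 + 3
10 = 3×3 + 1
3 = 3×1 + 0  (stop)
So 33/23 = [1; 2, 3, 3].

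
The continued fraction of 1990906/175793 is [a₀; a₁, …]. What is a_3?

1990906 = 11·175793 + 57183   →  a_0 = 11
175793 = 3·57183 + 4244   →  a_1 = 3
57183 = 13·4244 + 2011   →  a_2 = 13
4244 = 2·2011 + 222   →  a_3 = 2

2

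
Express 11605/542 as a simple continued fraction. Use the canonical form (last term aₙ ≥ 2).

[21; 2, 2, 3, 10, 3]

11605 = 21*542 + 223
542 = 2*223 + 96
223 = 2*96 + 31
96 = 3*31 + 3
31 = 10*3 + 1
3 = 3*1 + 0  (stop)
So 11605/542 = [21; 2, 2, 3, 10, 3].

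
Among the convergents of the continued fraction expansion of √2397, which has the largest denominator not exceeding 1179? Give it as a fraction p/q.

√2397 = [48; 1, 23, 2, 23, 1, 96, …] (period length 6).
Convergents:
  p_0/q_0 = 48/1
  p_1/q_1 = 49/1
  p_2/q_2 = 1175/24
  p_3/q_3 = 2399/49
  p_4/q_4 = 56352/1151
  p_5/q_5 = 58751/1200
q_4 = 1151 ≤ 1179 < 1200 = q_5, so the answer is 56352/1151.

56352/1151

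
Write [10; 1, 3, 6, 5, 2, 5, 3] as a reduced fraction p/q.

Using pₖ = aₖpₖ₋₁ + pₖ₋₂ and qₖ = aₖqₖ₋₁ + qₖ₋₂:
  k=0: a=10, p=10, q=1
  k=1: a=1, p=11, q=1
  k=2: a=3, p=43, q=4
  k=3: a=6, p=269, q=25
  k=4: a=5, p=1388, q=129
  k=5: a=2, p=3045, q=283
  k=6: a=5, p=16613, q=1544
  k=7: a=3, p=52884, q=4915

52884/4915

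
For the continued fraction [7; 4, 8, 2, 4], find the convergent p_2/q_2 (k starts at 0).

239/33

Using pₖ = aₖpₖ₋₁ + pₖ₋₂, qₖ = aₖqₖ₋₁ + qₖ₋₂ (with p₋₁=1, p₋₂=0, q₋₁=0, q₋₂=1):
  k=0: a=7, p=7, q=1
  k=1: a=4, p=29, q=4
  k=2: a=8, p=239, q=33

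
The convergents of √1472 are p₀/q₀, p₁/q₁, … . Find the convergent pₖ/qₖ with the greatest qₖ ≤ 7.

√1472 = [38; 2, 1, 2, 1, 2, 76, …] (period length 6).
Convergents:
  p_0/q_0 = 38/1
  p_1/q_1 = 77/2
  p_2/q_2 = 115/3
  p_3/q_3 = 307/8
q_2 = 3 ≤ 7 < 8 = q_3, so the answer is 115/3.

115/3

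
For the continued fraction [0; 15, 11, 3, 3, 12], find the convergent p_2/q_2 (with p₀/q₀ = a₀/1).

11/166

Using pₖ = aₖpₖ₋₁ + pₖ₋₂, qₖ = aₖqₖ₋₁ + qₖ₋₂ (with p₋₁=1, p₋₂=0, q₋₁=0, q₋₂=1):
  k=0: a=0, p=0, q=1
  k=1: a=15, p=1, q=15
  k=2: a=11, p=11, q=166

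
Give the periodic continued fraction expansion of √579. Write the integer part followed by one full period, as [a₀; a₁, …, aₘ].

[24; 16, 48]

a₀ = ⌊√579⌋ = 24.
With m₀=0, d₀=1 and mₖ₊₁ = dₖaₖ − mₖ, dₖ₊₁ = (n − mₖ₊₁²)/dₖ, aₖ₊₁ = ⌊(a₀+mₖ₊₁)/dₖ₊₁⌋:
  k=1: m=24, d=3, a=16
  k=2: m=24, d=1, a=48
d=1 and a=2a₀=48 at k=2, so the next step gives (m, d) = (24, 3) again — its k=1 value — and the period has length 2.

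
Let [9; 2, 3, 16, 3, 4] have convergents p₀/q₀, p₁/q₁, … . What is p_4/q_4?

Using pₖ = aₖpₖ₋₁ + pₖ₋₂, qₖ = aₖqₖ₋₁ + qₖ₋₂ (with p₋₁=1, p₋₂=0, q₋₁=0, q₋₂=1):
  k=0: a=9, p=9, q=1
  k=1: a=2, p=19, q=2
  k=2: a=3, p=66, q=7
  k=3: a=16, p=1075, q=114
  k=4: a=3, p=3291, q=349

3291/349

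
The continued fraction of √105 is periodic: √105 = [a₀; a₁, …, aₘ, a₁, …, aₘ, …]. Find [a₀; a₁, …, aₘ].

a₀ = ⌊√105⌋ = 10.

[10; 4, 20]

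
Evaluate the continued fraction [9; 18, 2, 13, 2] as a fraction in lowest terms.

Using pₖ = aₖpₖ₋₁ + pₖ₋₂ and qₖ = aₖqₖ₋₁ + qₖ₋₂:
  k=0: a=9, p=9, q=1
  k=1: a=18, p=163, q=18
  k=2: a=2, p=335, q=37
  k=3: a=13, p=4518, q=499
  k=4: a=2, p=9371, q=1035

9371/1035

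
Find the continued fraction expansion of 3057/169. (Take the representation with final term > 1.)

[18; 11, 3, 1, 3]

3057 = 18·169 + 15
169 = 11·15 + 4
15 = 3·4 + 3
4 = 1·3 + 1
3 = 3·1 + 0  (stop)
So 3057/169 = [18; 11, 3, 1, 3].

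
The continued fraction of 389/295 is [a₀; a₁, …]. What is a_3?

4

389 = 1·295 + 94   →  a_0 = 1
295 = 3·94 + 13   →  a_1 = 3
94 = 7·13 + 3   →  a_2 = 7
13 = 4·3 + 1   →  a_3 = 4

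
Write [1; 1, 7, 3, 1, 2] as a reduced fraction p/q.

Fold from the inside: start with 2/1.
  1 + 1/2 = 3/2
  3 + 2/3 = 11/3
  7 + 3/11 = 80/11
  1 + 11/80 = 91/80
  1 + 80/91 = 171/91

171/91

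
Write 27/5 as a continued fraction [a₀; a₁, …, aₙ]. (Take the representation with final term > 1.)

[5; 2, 2]

27 = 5·5 + 2
5 = 2·2 + 1
2 = 2·1 + 0  (stop)
So 27/5 = [5; 2, 2].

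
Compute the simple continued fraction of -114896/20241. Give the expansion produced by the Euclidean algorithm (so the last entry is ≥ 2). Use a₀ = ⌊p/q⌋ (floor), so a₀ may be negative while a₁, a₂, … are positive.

-114896 = -6·20241 + 6550
20241 = 3·6550 + 591
6550 = 11·591 + 49
591 = 12·49 + 3
49 = 16·3 + 1
3 = 3·1 + 0  (stop)
So -114896/20241 = [-6; 3, 11, 12, 16, 3].

[-6; 3, 11, 12, 16, 3]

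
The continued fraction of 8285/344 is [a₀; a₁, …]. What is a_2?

1

8285 = 24·344 + 29   →  a_0 = 24
344 = 11·29 + 25   →  a_1 = 11
29 = 1·25 + 4   →  a_2 = 1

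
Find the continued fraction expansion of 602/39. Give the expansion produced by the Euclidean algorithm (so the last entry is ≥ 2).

[15; 2, 3, 2, 2]

602 = 15*39 + 17
39 = 2*17 + 5
17 = 3*5 + 2
5 = 2*2 + 1
2 = 2*1 + 0  (stop)
So 602/39 = [15; 2, 3, 2, 2].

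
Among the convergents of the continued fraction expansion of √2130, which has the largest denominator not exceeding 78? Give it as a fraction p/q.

√2130 = [46; 6, 1, 1, 2, 1, 1, 6, 92, …] (period length 8).
Convergents:
  p_0/q_0 = 46/1
  p_1/q_1 = 277/6
  p_2/q_2 = 323/7
  p_3/q_3 = 600/13
  p_4/q_4 = 1523/33
  p_5/q_5 = 2123/46
  p_6/q_6 = 3646/79
q_5 = 46 ≤ 78 < 79 = q_6, so the answer is 2123/46.

2123/46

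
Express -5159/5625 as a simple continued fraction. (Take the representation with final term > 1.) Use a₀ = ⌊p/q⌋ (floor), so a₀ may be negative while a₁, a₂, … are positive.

-5159 = -1·5625 + 466
5625 = 12·466 + 33
466 = 14·33 + 4
33 = 8·4 + 1
4 = 4·1 + 0  (stop)
So -5159/5625 = [-1; 12, 14, 8, 4].

[-1; 12, 14, 8, 4]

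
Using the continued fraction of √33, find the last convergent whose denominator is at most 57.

√33 = [5; 1, 2, 1, 10, …] (period length 4).
Convergents:
  p_0/q_0 = 5/1
  p_1/q_1 = 6/1
  p_2/q_2 = 17/3
  p_3/q_3 = 23/4
  p_4/q_4 = 247/43
  p_5/q_5 = 270/47
  p_6/q_6 = 787/137
q_5 = 47 ≤ 57 < 137 = q_6, so the answer is 270/47.

270/47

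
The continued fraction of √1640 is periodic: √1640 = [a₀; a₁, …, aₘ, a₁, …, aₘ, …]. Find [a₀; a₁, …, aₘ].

[40; 2, 80]

a₀ = ⌊√1640⌋ = 40.
With m₀=0, d₀=1 and mₖ₊₁ = dₖaₖ − mₖ, dₖ₊₁ = (n − mₖ₊₁²)/dₖ, aₖ₊₁ = ⌊(a₀+mₖ₊₁)/dₖ₊₁⌋:
  k=1: m=40, d=40, a=2
  k=2: m=40, d=1, a=80
d=1 and a=2a₀=80 at k=2, so the next step gives (m, d) = (40, 40) again — its k=1 value — and the period has length 2.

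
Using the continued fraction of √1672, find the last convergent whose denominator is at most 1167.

33857/828

√1672 = [40; 1, 8, 10, 8, 1, 80, …] (period length 6).
Convergents:
  p_0/q_0 = 40/1
  p_1/q_1 = 41/1
  p_2/q_2 = 368/9
  p_3/q_3 = 3721/91
  p_4/q_4 = 30136/737
  p_5/q_5 = 33857/828
  p_6/q_6 = 2738696/66977
q_5 = 828 ≤ 1167 < 66977 = q_6, so the answer is 33857/828.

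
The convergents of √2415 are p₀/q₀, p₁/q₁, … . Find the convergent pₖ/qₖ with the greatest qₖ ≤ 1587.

√2415 = [49; 7, 98, …] (period length 2).
Convergents:
  p_0/q_0 = 49/1
  p_1/q_1 = 344/7
  p_2/q_2 = 33761/687
  p_3/q_3 = 236671/4816
q_2 = 687 ≤ 1587 < 4816 = q_3, so the answer is 33761/687.

33761/687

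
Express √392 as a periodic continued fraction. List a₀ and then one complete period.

[19; 1, 3, 1, 38]

a₀ = ⌊√392⌋ = 19.
With m₀=0, d₀=1 and mₖ₊₁ = dₖaₖ − mₖ, dₖ₊₁ = (n − mₖ₊₁²)/dₖ, aₖ₊₁ = ⌊(a₀+mₖ₊₁)/dₖ₊₁⌋:
  k=1: m=19, d=31, a=1
  k=2: m=12, d=8, a=3
  k=3: m=12, d=31, a=1
  k=4: m=19, d=1, a=38
d=1 and a=2a₀=38 at k=4, so the next step gives (m, d) = (19, 31) again — its k=1 value — and the period has length 4.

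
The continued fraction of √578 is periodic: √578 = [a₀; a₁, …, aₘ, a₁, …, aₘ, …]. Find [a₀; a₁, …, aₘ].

a₀ = ⌊√578⌋ = 24.

[24; 24, 48]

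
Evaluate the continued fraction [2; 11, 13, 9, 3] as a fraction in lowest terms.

Fold from the inside: start with 3/1.
  9 + 1/3 = 28/3
  13 + 3/28 = 367/28
  11 + 28/367 = 4065/367
  2 + 367/4065 = 8497/4065

8497/4065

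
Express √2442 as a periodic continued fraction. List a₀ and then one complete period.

[49; 2, 2, 2, 98]

a₀ = ⌊√2442⌋ = 49.
With m₀=0, d₀=1 and mₖ₊₁ = dₖaₖ − mₖ, dₖ₊₁ = (n − mₖ₊₁²)/dₖ, aₖ₊₁ = ⌊(a₀+mₖ₊₁)/dₖ₊₁⌋:
  k=1: m=49, d=41, a=2
  k=2: m=33, d=33, a=2
  k=3: m=33, d=41, a=2
  k=4: m=49, d=1, a=98
d=1 and a=2a₀=98 at k=4, so the next step gives (m, d) = (49, 41) again — its k=1 value — and the period has length 4.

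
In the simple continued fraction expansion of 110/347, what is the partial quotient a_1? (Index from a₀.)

110 = 0·347 + 110   →  a_0 = 0
347 = 3·110 + 17   →  a_1 = 3

3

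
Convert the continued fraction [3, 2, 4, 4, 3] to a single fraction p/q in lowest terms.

424/123

Using pₖ = aₖpₖ₋₁ + pₖ₋₂ and qₖ = aₖqₖ₋₁ + qₖ₋₂:
  k=0: a=3, p=3, q=1
  k=1: a=2, p=7, q=2
  k=2: a=4, p=31, q=9
  k=3: a=4, p=131, q=38
  k=4: a=3, p=424, q=123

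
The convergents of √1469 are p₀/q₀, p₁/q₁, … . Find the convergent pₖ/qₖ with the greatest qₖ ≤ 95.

2223/58

√1469 = [38; 3, 18, 1, 4, 1, 18, 3, 76, …] (period length 8).
Convergents:
  p_0/q_0 = 38/1
  p_1/q_1 = 115/3
  p_2/q_2 = 2108/55
  p_3/q_3 = 2223/58
  p_4/q_4 = 11000/287
q_3 = 58 ≤ 95 < 287 = q_4, so the answer is 2223/58.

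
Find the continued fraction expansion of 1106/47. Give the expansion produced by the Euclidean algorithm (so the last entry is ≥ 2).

1106 = 23×47 + 25
47 = 1×25 + 22
25 = 1×22 + 3
22 = 7×3 + 1
3 = 3×1 + 0  (stop)
So 1106/47 = [23; 1, 1, 7, 3].

[23; 1, 1, 7, 3]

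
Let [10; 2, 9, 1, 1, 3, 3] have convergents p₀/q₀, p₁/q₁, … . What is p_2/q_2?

199/19

Using pₖ = aₖpₖ₋₁ + pₖ₋₂, qₖ = aₖqₖ₋₁ + qₖ₋₂ (with p₋₁=1, p₋₂=0, q₋₁=0, q₋₂=1):
  k=0: a=10, p=10, q=1
  k=1: a=2, p=21, q=2
  k=2: a=9, p=199, q=19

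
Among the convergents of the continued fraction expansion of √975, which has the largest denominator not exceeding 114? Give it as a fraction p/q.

1249/40

√975 = [31; 4, 2, 4, 62, …] (period length 4).
Convergents:
  p_0/q_0 = 31/1
  p_1/q_1 = 125/4
  p_2/q_2 = 281/9
  p_3/q_3 = 1249/40
  p_4/q_4 = 77719/2489
q_3 = 40 ≤ 114 < 2489 = q_4, so the answer is 1249/40.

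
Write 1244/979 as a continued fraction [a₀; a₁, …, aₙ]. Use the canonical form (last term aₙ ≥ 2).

[1; 3, 1, 2, 3, 1, 2, 7]

1244 = 1×979 + 265
979 = 3×265 + 184
265 = 1×184 + 81
184 = 2×81 + 22
81 = 3×22 + 15
22 = 1×15 + 7
15 = 2×7 + 1
7 = 7×1 + 0  (stop)
So 1244/979 = [1; 3, 1, 2, 3, 1, 2, 7].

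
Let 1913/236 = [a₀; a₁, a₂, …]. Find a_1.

9

1913 = 8·236 + 25   →  a_0 = 8
236 = 9·25 + 11   →  a_1 = 9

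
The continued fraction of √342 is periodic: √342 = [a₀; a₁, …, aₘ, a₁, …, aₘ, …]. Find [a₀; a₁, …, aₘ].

a₀ = ⌊√342⌋ = 18.
With m₀=0, d₀=1 and mₖ₊₁ = dₖaₖ − mₖ, dₖ₊₁ = (n − mₖ₊₁²)/dₖ, aₖ₊₁ = ⌊(a₀+mₖ₊₁)/dₖ₊₁⌋:
  k=1: m=18, d=18, a=2
  k=2: m=18, d=1, a=36
d=1 and a=2a₀=36 at k=2, so the next step gives (m, d) = (18, 18) again — its k=1 value — and the period has length 2.

[18; 2, 36]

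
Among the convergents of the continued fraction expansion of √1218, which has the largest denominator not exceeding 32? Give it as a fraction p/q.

√1218 = [34; 1, 8, 1, 68, …] (period length 4).
Convergents:
  p_0/q_0 = 34/1
  p_1/q_1 = 35/1
  p_2/q_2 = 314/9
  p_3/q_3 = 349/10
  p_4/q_4 = 24046/689
q_3 = 10 ≤ 32 < 689 = q_4, so the answer is 349/10.

349/10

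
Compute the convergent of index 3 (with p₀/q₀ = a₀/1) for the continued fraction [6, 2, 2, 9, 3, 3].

Using pₖ = aₖpₖ₋₁ + pₖ₋₂, qₖ = aₖqₖ₋₁ + qₖ₋₂ (with p₋₁=1, p₋₂=0, q₋₁=0, q₋₂=1):
  k=0: a=6, p=6, q=1
  k=1: a=2, p=13, q=2
  k=2: a=2, p=32, q=5
  k=3: a=9, p=301, q=47

301/47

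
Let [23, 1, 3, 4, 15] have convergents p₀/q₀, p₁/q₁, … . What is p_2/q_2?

95/4

Using pₖ = aₖpₖ₋₁ + pₖ₋₂, qₖ = aₖqₖ₋₁ + qₖ₋₂ (with p₋₁=1, p₋₂=0, q₋₁=0, q₋₂=1):
  k=0: a=23, p=23, q=1
  k=1: a=1, p=24, q=1
  k=2: a=3, p=95, q=4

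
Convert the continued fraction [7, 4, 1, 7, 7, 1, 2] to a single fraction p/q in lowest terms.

6571/912

Fold from the inside: start with 2/1.
  1 + 1/2 = 3/2
  7 + 2/3 = 23/3
  7 + 3/23 = 164/23
  1 + 23/164 = 187/164
  4 + 164/187 = 912/187
  7 + 187/912 = 6571/912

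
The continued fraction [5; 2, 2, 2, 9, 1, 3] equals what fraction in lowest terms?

2643/488

Using pₖ = aₖpₖ₋₁ + pₖ₋₂ and qₖ = aₖqₖ₋₁ + qₖ₋₂:
  k=0: a=5, p=5, q=1
  k=1: a=2, p=11, q=2
  k=2: a=2, p=27, q=5
  k=3: a=2, p=65, q=12
  k=4: a=9, p=612, q=113
  k=5: a=1, p=677, q=125
  k=6: a=3, p=2643, q=488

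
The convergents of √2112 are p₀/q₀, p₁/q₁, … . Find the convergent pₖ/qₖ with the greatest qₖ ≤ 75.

√2112 = [45; 1, 21, 1, 90, …] (period length 4).
Convergents:
  p_0/q_0 = 45/1
  p_1/q_1 = 46/1
  p_2/q_2 = 1011/22
  p_3/q_3 = 1057/23
  p_4/q_4 = 96141/2092
q_3 = 23 ≤ 75 < 2092 = q_4, so the answer is 1057/23.

1057/23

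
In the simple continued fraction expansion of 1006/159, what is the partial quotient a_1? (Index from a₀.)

1006 = 6·159 + 52   →  a_0 = 6
159 = 3·52 + 3   →  a_1 = 3

3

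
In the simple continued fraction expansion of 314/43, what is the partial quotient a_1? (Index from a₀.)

3

314 = 7·43 + 13   →  a_0 = 7
43 = 3·13 + 4   →  a_1 = 3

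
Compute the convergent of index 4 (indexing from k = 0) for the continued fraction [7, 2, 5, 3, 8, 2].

2170/291

Using pₖ = aₖpₖ₋₁ + pₖ₋₂, qₖ = aₖqₖ₋₁ + qₖ₋₂ (with p₋₁=1, p₋₂=0, q₋₁=0, q₋₂=1):
  k=0: a=7, p=7, q=1
  k=1: a=2, p=15, q=2
  k=2: a=5, p=82, q=11
  k=3: a=3, p=261, q=35
  k=4: a=8, p=2170, q=291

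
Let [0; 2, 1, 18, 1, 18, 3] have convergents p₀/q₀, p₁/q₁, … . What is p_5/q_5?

Using pₖ = aₖpₖ₋₁ + pₖ₋₂, qₖ = aₖqₖ₋₁ + qₖ₋₂ (with p₋₁=1, p₋₂=0, q₋₁=0, q₋₂=1):
  k=0: a=0, p=0, q=1
  k=1: a=2, p=1, q=2
  k=2: a=1, p=1, q=3
  k=3: a=18, p=19, q=56
  k=4: a=1, p=20, q=59
  k=5: a=18, p=379, q=1118

379/1118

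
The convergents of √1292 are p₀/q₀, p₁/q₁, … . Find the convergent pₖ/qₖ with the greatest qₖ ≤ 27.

647/18

√1292 = [35; 1, 16, 1, 70, …] (period length 4).
Convergents:
  p_0/q_0 = 35/1
  p_1/q_1 = 36/1
  p_2/q_2 = 611/17
  p_3/q_3 = 647/18
  p_4/q_4 = 45901/1277
q_3 = 18 ≤ 27 < 1277 = q_4, so the answer is 647/18.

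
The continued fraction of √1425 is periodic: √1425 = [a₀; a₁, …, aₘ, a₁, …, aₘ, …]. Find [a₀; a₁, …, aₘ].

[37; 1, 2, 1, 74]

a₀ = ⌊√1425⌋ = 37.
With m₀=0, d₀=1 and mₖ₊₁ = dₖaₖ − mₖ, dₖ₊₁ = (n − mₖ₊₁²)/dₖ, aₖ₊₁ = ⌊(a₀+mₖ₊₁)/dₖ₊₁⌋:
  k=1: m=37, d=56, a=1
  k=2: m=19, d=19, a=2
  k=3: m=19, d=56, a=1
  k=4: m=37, d=1, a=74
d=1 and a=2a₀=74 at k=4, so the next step gives (m, d) = (37, 56) again — its k=1 value — and the period has length 4.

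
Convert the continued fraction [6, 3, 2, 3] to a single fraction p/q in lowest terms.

151/24

Using pₖ = aₖpₖ₋₁ + pₖ₋₂ and qₖ = aₖqₖ₋₁ + qₖ₋₂:
  k=0: a=6, p=6, q=1
  k=1: a=3, p=19, q=3
  k=2: a=2, p=44, q=7
  k=3: a=3, p=151, q=24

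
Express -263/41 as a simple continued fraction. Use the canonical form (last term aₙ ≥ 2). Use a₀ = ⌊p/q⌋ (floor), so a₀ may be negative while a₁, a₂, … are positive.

[-7; 1, 1, 2, 2, 3]

-263 = -7*41 + 24
41 = 1*24 + 17
24 = 1*17 + 7
17 = 2*7 + 3
7 = 2*3 + 1
3 = 3*1 + 0  (stop)
So -263/41 = [-7; 1, 1, 2, 2, 3].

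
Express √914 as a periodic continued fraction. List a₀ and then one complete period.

[30; 4, 3, 3, 4, 60]

a₀ = ⌊√914⌋ = 30.
With m₀=0, d₀=1 and mₖ₊₁ = dₖaₖ − mₖ, dₖ₊₁ = (n − mₖ₊₁²)/dₖ, aₖ₊₁ = ⌊(a₀+mₖ₊₁)/dₖ₊₁⌋:
  k=1: m=30, d=14, a=4
  k=2: m=26, d=17, a=3
  k=3: m=25, d=17, a=3
  k=4: m=26, d=14, a=4
  k=5: m=30, d=1, a=60
d=1 and a=2a₀=60 at k=5, so the next step gives (m, d) = (30, 14) again — its k=1 value — and the period has length 5.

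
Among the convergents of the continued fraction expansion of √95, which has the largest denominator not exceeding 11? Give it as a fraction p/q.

39/4

√95 = [9; 1, 2, 1, 18, …] (period length 4).
Convergents:
  p_0/q_0 = 9/1
  p_1/q_1 = 10/1
  p_2/q_2 = 29/3
  p_3/q_3 = 39/4
  p_4/q_4 = 731/75
q_3 = 4 ≤ 11 < 75 = q_4, so the answer is 39/4.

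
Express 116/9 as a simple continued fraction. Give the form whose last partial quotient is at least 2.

[12; 1, 8]

116 = 12*9 + 8
9 = 1*8 + 1
8 = 8*1 + 0  (stop)
So 116/9 = [12; 1, 8].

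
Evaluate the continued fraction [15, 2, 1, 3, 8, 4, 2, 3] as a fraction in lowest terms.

Using pₖ = aₖpₖ₋₁ + pₖ₋₂ and qₖ = aₖqₖ₋₁ + qₖ₋₂:
  k=0: a=15, p=15, q=1
  k=1: a=2, p=31, q=2
  k=2: a=1, p=46, q=3
  k=3: a=3, p=169, q=11
  k=4: a=8, p=1398, q=91
  k=5: a=4, p=5761, q=375
  k=6: a=2, p=12920, q=841
  k=7: a=3, p=44521, q=2898

44521/2898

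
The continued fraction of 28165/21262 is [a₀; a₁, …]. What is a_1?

3

28165 = 1·21262 + 6903   →  a_0 = 1
21262 = 3·6903 + 553   →  a_1 = 3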